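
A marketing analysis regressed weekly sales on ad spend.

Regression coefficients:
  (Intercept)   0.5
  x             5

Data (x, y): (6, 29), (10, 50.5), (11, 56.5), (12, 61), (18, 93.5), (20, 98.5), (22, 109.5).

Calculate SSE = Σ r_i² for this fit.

x=6: ŷ = 0.5 + 5·6 = 30.5; r = 29 − 30.5 = -1.5
x=10: ŷ = 0.5 + 5·10 = 50.5; r = 50.5 − 50.5 = 0
x=11: ŷ = 0.5 + 5·11 = 55.5; r = 56.5 − 55.5 = 1
x=12: ŷ = 0.5 + 5·12 = 60.5; r = 61 − 60.5 = 0.5
x=18: ŷ = 0.5 + 5·18 = 90.5; r = 93.5 − 90.5 = 3
x=20: ŷ = 0.5 + 5·20 = 100.5; r = 98.5 − 100.5 = -2
x=22: ŷ = 0.5 + 5·22 = 110.5; r = 109.5 − 110.5 = -1
SSE = 2.25 + 0 + 1 + 0.25 + 9 + 4 + 1 = 17.5

SSE = 17.5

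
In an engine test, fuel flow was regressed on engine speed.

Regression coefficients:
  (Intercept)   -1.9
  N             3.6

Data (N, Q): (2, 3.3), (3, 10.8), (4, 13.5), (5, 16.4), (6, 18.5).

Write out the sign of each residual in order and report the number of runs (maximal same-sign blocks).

N=2: Q̂ = -1.9 + 3.6·2 = 5.3; e = 3.3 − 5.3 = -2
N=3: Q̂ = -1.9 + 3.6·3 = 8.9; e = 10.8 − 8.9 = 1.9
N=4: Q̂ = -1.9 + 3.6·4 = 12.5; e = 13.5 − 12.5 = 1
N=5: Q̂ = -1.9 + 3.6·5 = 16.1; e = 16.4 − 16.1 = 0.3
N=6: Q̂ = -1.9 + 3.6·6 = 19.7; e = 18.5 − 19.7 = -1.2
Signs: − + + + −
Runs: −×1, +×3, −×1 → 3

3 runs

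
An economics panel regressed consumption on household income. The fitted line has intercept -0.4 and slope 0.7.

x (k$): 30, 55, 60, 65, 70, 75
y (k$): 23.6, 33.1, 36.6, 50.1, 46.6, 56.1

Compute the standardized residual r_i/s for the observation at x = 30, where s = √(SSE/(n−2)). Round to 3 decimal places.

x=30: ŷ = -0.4 + 0.7·30 = 20.6; r = 23.6 − 20.6 = 3
x=55: ŷ = -0.4 + 0.7·55 = 38.1; r = 33.1 − 38.1 = -5
x=60: ŷ = -0.4 + 0.7·60 = 41.6; r = 36.6 − 41.6 = -5
x=65: ŷ = -0.4 + 0.7·65 = 45.1; r = 50.1 − 45.1 = 5
x=70: ŷ = -0.4 + 0.7·70 = 48.6; r = 46.6 − 48.6 = -2
x=75: ŷ = -0.4 + 0.7·75 = 52.1; r = 56.1 − 52.1 = 4
SSE = 9 + 25 + 25 + 25 + 4 + 16 = 104
s = √(104/4) = 5.09902
r/s = 3 / 5.09902 = 0.588

0.588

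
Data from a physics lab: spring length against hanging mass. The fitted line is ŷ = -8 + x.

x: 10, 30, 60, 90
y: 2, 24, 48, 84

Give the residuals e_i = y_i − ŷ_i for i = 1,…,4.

x=10: ŷ = -8 + 10 = 2; e = 2 − 2 = 0
x=30: ŷ = -8 + 30 = 22; e = 24 − 22 = 2
x=60: ŷ = -8 + 60 = 52; e = 48 − 52 = -4
x=90: ŷ = -8 + 90 = 82; e = 84 − 82 = 2

0, 2, -4, 2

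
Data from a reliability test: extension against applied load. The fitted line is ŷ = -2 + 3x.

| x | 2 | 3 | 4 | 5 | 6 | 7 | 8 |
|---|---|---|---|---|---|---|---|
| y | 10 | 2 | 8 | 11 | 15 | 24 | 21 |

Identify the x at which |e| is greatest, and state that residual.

x=2: ŷ = -2 + 3·2 = 4; e = 10 − 4 = 6
x=3: ŷ = -2 + 3·3 = 7; e = 2 − 7 = -5
x=4: ŷ = -2 + 3·4 = 10; e = 8 − 10 = -2
x=5: ŷ = -2 + 3·5 = 13; e = 11 − 13 = -2
x=6: ŷ = -2 + 3·6 = 16; e = 15 − 16 = -1
x=7: ŷ = -2 + 3·7 = 19; e = 24 − 19 = 5
x=8: ŷ = -2 + 3·8 = 22; e = 21 − 22 = -1
Largest |e| is 6 at x = 2, residual 6.

x = 2, e = 6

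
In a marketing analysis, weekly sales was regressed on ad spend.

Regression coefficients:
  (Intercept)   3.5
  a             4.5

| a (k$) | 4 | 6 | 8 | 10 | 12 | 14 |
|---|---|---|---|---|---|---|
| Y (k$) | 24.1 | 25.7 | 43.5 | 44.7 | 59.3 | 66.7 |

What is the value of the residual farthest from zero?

r = -4.8

a=4: ŷ = 3.5 + 4.5·4 = 21.5; r = 24.1 − 21.5 = 2.6
a=6: ŷ = 3.5 + 4.5·6 = 30.5; r = 25.7 − 30.5 = -4.8
a=8: ŷ = 3.5 + 4.5·8 = 39.5; r = 43.5 − 39.5 = 4
a=10: ŷ = 3.5 + 4.5·10 = 48.5; r = 44.7 − 48.5 = -3.8
a=12: ŷ = 3.5 + 4.5·12 = 57.5; r = 59.3 − 57.5 = 1.8
a=14: ŷ = 3.5 + 4.5·14 = 66.5; r = 66.7 − 66.5 = 0.2
Largest |r| is 4.8 at a = 6, residual -4.8.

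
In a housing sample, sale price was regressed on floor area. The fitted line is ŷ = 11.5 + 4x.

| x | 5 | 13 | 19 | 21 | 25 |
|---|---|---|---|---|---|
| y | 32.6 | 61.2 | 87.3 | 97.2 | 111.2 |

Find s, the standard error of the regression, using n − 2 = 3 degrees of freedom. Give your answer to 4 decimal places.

s = 1.7814

x=5: ŷ = 11.5 + 4·5 = 31.5; r = 32.6 − 31.5 = 1.1
x=13: ŷ = 11.5 + 4·13 = 63.5; r = 61.2 − 63.5 = -2.3
x=19: ŷ = 11.5 + 4·19 = 87.5; r = 87.3 − 87.5 = -0.2
x=21: ŷ = 11.5 + 4·21 = 95.5; r = 97.2 − 95.5 = 1.7
x=25: ŷ = 11.5 + 4·25 = 111.5; r = 111.2 − 111.5 = -0.3
SSE = 1.21 + 5.29 + 0.04 + 2.89 + 0.09 = 9.52
s = √(9.52/3) = √3.17333 ≈ 1.7814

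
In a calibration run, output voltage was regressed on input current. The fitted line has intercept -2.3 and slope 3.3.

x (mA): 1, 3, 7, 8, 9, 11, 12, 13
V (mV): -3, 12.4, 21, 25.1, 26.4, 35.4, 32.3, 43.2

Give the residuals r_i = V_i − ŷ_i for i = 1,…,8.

x=1: ŷ = -2.3 + 3.3·1 = 1; r = -3 − 1 = -4
x=3: ŷ = -2.3 + 3.3·3 = 7.6; r = 12.4 − 7.6 = 4.8
x=7: ŷ = -2.3 + 3.3·7 = 20.8; r = 21 − 20.8 = 0.2
x=8: ŷ = -2.3 + 3.3·8 = 24.1; r = 25.1 − 24.1 = 1
x=9: ŷ = -2.3 + 3.3·9 = 27.4; r = 26.4 − 27.4 = -1
x=11: ŷ = -2.3 + 3.3·11 = 34; r = 35.4 − 34 = 1.4
x=12: ŷ = -2.3 + 3.3·12 = 37.3; r = 32.3 − 37.3 = -5
x=13: ŷ = -2.3 + 3.3·13 = 40.6; r = 43.2 − 40.6 = 2.6

-4, 4.8, 0.2, 1, -1, 1.4, -5, 2.6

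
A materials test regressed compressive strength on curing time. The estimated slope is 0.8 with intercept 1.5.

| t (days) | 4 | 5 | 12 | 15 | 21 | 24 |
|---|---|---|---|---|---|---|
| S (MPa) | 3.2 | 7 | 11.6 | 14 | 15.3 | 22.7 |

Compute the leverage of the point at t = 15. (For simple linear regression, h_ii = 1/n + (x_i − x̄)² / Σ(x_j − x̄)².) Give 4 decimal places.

t̄ = (4 + 5 + 12 + 15 + 21 + 24)/6 = 13.5
Σ(t − t̄)² = 90.25 + 72.25 + 2.25 + 2.25 + 56.25 + 110.25 = 333.5
h = 1/6 + (1.5)²/333.5 = 0.166667 + 0.00674663 = 0.1734

h = 0.1734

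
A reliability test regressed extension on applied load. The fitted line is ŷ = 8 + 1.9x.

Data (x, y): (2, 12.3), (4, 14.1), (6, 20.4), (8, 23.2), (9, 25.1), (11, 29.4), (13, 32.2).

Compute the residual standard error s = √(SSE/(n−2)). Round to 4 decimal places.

x=2: ŷ = 8 + 1.9·2 = 11.8; e = 12.3 − 11.8 = 0.5
x=4: ŷ = 8 + 1.9·4 = 15.6; e = 14.1 − 15.6 = -1.5
x=6: ŷ = 8 + 1.9·6 = 19.4; e = 20.4 − 19.4 = 1
x=8: ŷ = 8 + 1.9·8 = 23.2; e = 23.2 − 23.2 = 0
x=9: ŷ = 8 + 1.9·9 = 25.1; e = 25.1 − 25.1 = 0
x=11: ŷ = 8 + 1.9·11 = 28.9; e = 29.4 − 28.9 = 0.5
x=13: ŷ = 8 + 1.9·13 = 32.7; e = 32.2 − 32.7 = -0.5
SSE = 0.25 + 2.25 + 1 + 0 + 0 + 0.25 + 0.25 = 4
s = √(4/5) = √0.8 ≈ 0.8944

s = 0.8944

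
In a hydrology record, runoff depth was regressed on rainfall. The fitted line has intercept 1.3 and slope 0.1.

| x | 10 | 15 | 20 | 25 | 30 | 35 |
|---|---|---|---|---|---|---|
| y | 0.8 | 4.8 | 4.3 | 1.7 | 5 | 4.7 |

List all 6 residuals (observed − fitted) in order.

x=10: ŷ = 1.3 + 0.1·10 = 2.3; r = 0.8 − 2.3 = -1.5
x=15: ŷ = 1.3 + 0.1·15 = 2.8; r = 4.8 − 2.8 = 2
x=20: ŷ = 1.3 + 0.1·20 = 3.3; r = 4.3 − 3.3 = 1
x=25: ŷ = 1.3 + 0.1·25 = 3.8; r = 1.7 − 3.8 = -2.1
x=30: ŷ = 1.3 + 0.1·30 = 4.3; r = 5 − 4.3 = 0.7
x=35: ŷ = 1.3 + 0.1·35 = 4.8; r = 4.7 − 4.8 = -0.1

-1.5, 2, 1, -2.1, 0.7, -0.1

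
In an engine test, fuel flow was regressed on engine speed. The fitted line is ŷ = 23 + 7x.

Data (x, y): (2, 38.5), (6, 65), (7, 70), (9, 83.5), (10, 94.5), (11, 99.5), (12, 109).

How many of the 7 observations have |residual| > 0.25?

6

x=2: ŷ = 23 + 7·2 = 37; e = 38.5 − 37 = 1.5
x=6: ŷ = 23 + 7·6 = 65; e = 65 − 65 = 0
x=7: ŷ = 23 + 7·7 = 72; e = 70 − 72 = -2
x=9: ŷ = 23 + 7·9 = 86; e = 83.5 − 86 = -2.5
x=10: ŷ = 23 + 7·10 = 93; e = 94.5 − 93 = 1.5
x=11: ŷ = 23 + 7·11 = 100; e = 99.5 − 100 = -0.5
x=12: ŷ = 23 + 7·12 = 107; e = 109 − 107 = 2
|e| > 0.25: x=2 (|e|=1.5), x=7 (|e|=2), x=9 (|e|=2.5), x=10 (|e|=1.5), x=11 (|e|=0.5), x=12 (|e|=2) → 6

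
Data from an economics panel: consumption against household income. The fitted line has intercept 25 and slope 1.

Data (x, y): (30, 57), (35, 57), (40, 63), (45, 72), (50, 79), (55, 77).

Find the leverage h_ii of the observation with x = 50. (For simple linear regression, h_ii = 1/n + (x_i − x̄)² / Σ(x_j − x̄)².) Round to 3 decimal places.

x̄ = (30 + 35 + 40 + 45 + 50 + 55)/6 = 42.5
Σ(x − x̄)² = 156.25 + 56.25 + 6.25 + 6.25 + 56.25 + 156.25 = 437.5
h = 1/6 + (7.5)²/437.5 = 0.166667 + 0.128571 = 0.295

h = 0.295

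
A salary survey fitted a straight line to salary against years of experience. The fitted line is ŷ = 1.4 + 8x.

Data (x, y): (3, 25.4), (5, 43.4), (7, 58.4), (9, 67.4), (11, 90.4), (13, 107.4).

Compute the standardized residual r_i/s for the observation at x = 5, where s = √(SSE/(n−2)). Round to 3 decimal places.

x=3: ŷ = 1.4 + 8·3 = 25.4; r = 25.4 − 25.4 = 0
x=5: ŷ = 1.4 + 8·5 = 41.4; r = 43.4 − 41.4 = 2
x=7: ŷ = 1.4 + 8·7 = 57.4; r = 58.4 − 57.4 = 1
x=9: ŷ = 1.4 + 8·9 = 73.4; r = 67.4 − 73.4 = -6
x=11: ŷ = 1.4 + 8·11 = 89.4; r = 90.4 − 89.4 = 1
x=13: ŷ = 1.4 + 8·13 = 105.4; r = 107.4 − 105.4 = 2
SSE = 0 + 4 + 1 + 36 + 1 + 4 = 46
s = √(46/4) = 3.39116
r/s = 2 / 3.39116 = 0.590

0.590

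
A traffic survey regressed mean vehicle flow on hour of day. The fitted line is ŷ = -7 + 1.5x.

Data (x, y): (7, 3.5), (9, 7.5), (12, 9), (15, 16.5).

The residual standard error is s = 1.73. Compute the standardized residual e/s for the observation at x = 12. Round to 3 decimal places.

-1.156

ŷ = -7 + 1.5·12 = 11
e = 9 − 11 = -2
e/s = -2 / 1.73 = -1.156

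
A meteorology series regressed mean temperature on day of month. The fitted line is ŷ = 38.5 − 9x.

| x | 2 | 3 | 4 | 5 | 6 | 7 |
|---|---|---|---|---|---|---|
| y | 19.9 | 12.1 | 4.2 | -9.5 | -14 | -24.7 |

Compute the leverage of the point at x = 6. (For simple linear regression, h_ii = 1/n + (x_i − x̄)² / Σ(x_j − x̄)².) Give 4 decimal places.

h = 0.2952

x̄ = (2 + 3 + 4 + 5 + 6 + 7)/6 = 4.5
Σ(x − x̄)² = 6.25 + 2.25 + 0.25 + 0.25 + 2.25 + 6.25 = 17.5
h = 1/6 + (1.5)²/17.5 = 0.166667 + 0.128571 = 0.2952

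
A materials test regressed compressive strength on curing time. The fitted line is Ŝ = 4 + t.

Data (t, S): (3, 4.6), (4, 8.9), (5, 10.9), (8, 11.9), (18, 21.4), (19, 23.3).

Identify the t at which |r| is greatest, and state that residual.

t = 3, r = -2.4

t=3: Ŝ = 4 + 3 = 7; r = 4.6 − 7 = -2.4
t=4: Ŝ = 4 + 4 = 8; r = 8.9 − 8 = 0.9
t=5: Ŝ = 4 + 5 = 9; r = 10.9 − 9 = 1.9
t=8: Ŝ = 4 + 8 = 12; r = 11.9 − 12 = -0.1
t=18: Ŝ = 4 + 18 = 22; r = 21.4 − 22 = -0.6
t=19: Ŝ = 4 + 19 = 23; r = 23.3 − 23 = 0.3
Largest |r| is 2.4 at t = 3, residual -2.4.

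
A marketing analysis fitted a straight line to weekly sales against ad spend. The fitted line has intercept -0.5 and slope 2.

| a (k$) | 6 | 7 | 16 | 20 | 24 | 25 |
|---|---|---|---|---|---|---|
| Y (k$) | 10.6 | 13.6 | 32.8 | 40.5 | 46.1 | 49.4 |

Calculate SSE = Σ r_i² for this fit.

a=6: ŷ = -0.5 + 2·6 = 11.5; r = 10.6 − 11.5 = -0.9
a=7: ŷ = -0.5 + 2·7 = 13.5; r = 13.6 − 13.5 = 0.1
a=16: ŷ = -0.5 + 2·16 = 31.5; r = 32.8 − 31.5 = 1.3
a=20: ŷ = -0.5 + 2·20 = 39.5; r = 40.5 − 39.5 = 1
a=24: ŷ = -0.5 + 2·24 = 47.5; r = 46.1 − 47.5 = -1.4
a=25: ŷ = -0.5 + 2·25 = 49.5; r = 49.4 − 49.5 = -0.1
SSE = 0.81 + 0.01 + 1.69 + 1 + 1.96 + 0.01 = 5.48

SSE = 5.48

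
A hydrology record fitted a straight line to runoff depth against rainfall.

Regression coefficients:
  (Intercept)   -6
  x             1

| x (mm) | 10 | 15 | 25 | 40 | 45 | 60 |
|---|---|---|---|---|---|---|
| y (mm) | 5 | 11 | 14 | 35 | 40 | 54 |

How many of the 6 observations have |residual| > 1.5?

x=10: ŷ = -6 + 10 = 4; e = 5 − 4 = 1
x=15: ŷ = -6 + 15 = 9; e = 11 − 9 = 2
x=25: ŷ = -6 + 25 = 19; e = 14 − 19 = -5
x=40: ŷ = -6 + 40 = 34; e = 35 − 34 = 1
x=45: ŷ = -6 + 45 = 39; e = 40 − 39 = 1
x=60: ŷ = -6 + 60 = 54; e = 54 − 54 = 0
|e| > 1.5: x=15 (|e|=2), x=25 (|e|=5) → 2

2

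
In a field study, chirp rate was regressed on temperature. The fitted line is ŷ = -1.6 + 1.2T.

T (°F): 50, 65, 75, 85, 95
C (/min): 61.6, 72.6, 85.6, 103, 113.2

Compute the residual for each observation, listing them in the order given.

3.2, -3.8, -2.8, 2.6, 0.8

T=50: ŷ = -1.6 + 1.2·50 = 58.4; e = 61.6 − 58.4 = 3.2
T=65: ŷ = -1.6 + 1.2·65 = 76.4; e = 72.6 − 76.4 = -3.8
T=75: ŷ = -1.6 + 1.2·75 = 88.4; e = 85.6 − 88.4 = -2.8
T=85: ŷ = -1.6 + 1.2·85 = 100.4; e = 103 − 100.4 = 2.6
T=95: ŷ = -1.6 + 1.2·95 = 112.4; e = 113.2 − 112.4 = 0.8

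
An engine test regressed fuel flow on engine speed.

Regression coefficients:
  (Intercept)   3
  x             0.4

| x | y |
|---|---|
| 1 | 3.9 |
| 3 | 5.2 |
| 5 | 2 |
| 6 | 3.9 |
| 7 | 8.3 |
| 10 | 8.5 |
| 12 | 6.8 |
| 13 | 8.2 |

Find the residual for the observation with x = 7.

ŷ = 3 + 0.4·7 = 5.8
e = 8.3 − 5.8 = 2.5

e = 2.5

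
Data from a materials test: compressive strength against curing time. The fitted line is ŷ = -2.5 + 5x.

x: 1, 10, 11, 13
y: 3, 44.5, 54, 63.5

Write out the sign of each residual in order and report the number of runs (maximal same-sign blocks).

3 runs

x=1: ŷ = -2.5 + 5·1 = 2.5; r = 3 − 2.5 = 0.5
x=10: ŷ = -2.5 + 5·10 = 47.5; r = 44.5 − 47.5 = -3
x=11: ŷ = -2.5 + 5·11 = 52.5; r = 54 − 52.5 = 1.5
x=13: ŷ = -2.5 + 5·13 = 62.5; r = 63.5 − 62.5 = 1
Signs: + − + +
Runs: +×1, −×1, +×2 → 3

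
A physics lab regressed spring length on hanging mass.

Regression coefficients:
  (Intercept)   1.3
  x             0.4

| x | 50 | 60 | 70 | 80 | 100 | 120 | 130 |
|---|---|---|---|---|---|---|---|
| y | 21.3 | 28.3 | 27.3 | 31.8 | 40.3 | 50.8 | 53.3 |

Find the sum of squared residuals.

x=50: ŷ = 1.3 + 0.4·50 = 21.3; e = 21.3 − 21.3 = 0
x=60: ŷ = 1.3 + 0.4·60 = 25.3; e = 28.3 − 25.3 = 3
x=70: ŷ = 1.3 + 0.4·70 = 29.3; e = 27.3 − 29.3 = -2
x=80: ŷ = 1.3 + 0.4·80 = 33.3; e = 31.8 − 33.3 = -1.5
x=100: ŷ = 1.3 + 0.4·100 = 41.3; e = 40.3 − 41.3 = -1
x=120: ŷ = 1.3 + 0.4·120 = 49.3; e = 50.8 − 49.3 = 1.5
x=130: ŷ = 1.3 + 0.4·130 = 53.3; e = 53.3 − 53.3 = 0
SSE = 0 + 9 + 4 + 2.25 + 1 + 2.25 + 0 = 18.5

SSE = 18.5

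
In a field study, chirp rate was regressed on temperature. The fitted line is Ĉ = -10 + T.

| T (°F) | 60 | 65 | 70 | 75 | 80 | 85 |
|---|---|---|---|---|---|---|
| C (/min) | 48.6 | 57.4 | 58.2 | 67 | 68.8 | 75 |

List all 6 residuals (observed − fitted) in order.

T=60: Ĉ = -10 + 60 = 50; r = 48.6 − 50 = -1.4
T=65: Ĉ = -10 + 65 = 55; r = 57.4 − 55 = 2.4
T=70: Ĉ = -10 + 70 = 60; r = 58.2 − 60 = -1.8
T=75: Ĉ = -10 + 75 = 65; r = 67 − 65 = 2
T=80: Ĉ = -10 + 80 = 70; r = 68.8 − 70 = -1.2
T=85: Ĉ = -10 + 85 = 75; r = 75 − 75 = 0

-1.4, 2.4, -1.8, 2, -1.2, 0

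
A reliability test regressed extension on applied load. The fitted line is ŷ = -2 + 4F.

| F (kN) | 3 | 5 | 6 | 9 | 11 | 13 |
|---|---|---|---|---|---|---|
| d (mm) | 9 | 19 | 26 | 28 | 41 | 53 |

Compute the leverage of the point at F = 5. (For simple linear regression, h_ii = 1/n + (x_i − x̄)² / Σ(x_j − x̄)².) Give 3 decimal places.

F̄ = (3 + 5 + 6 + 9 + 11 + 13)/6 = 7.83333
Σ(F − F̄)² = 23.3611 + 8.02778 + 3.36111 + 1.36111 + 10.0278 + 26.6944 = 72.8333
h = 1/6 + (-2.83333)²/72.8333 = 0.166667 + 0.110221 = 0.277

h = 0.277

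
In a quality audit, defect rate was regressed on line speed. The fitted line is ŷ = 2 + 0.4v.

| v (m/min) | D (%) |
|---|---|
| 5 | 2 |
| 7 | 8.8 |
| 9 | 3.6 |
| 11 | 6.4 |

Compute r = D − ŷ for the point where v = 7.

r = 4

ŷ = 2 + 0.4·7 = 4.8
r = 8.8 − 4.8 = 4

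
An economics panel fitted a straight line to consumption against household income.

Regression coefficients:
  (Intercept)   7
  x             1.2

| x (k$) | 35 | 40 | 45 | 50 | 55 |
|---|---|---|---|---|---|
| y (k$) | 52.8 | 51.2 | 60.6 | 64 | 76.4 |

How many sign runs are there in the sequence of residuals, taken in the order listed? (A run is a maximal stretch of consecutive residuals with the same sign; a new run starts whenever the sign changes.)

3 runs

x=35: ŷ = 7 + 1.2·35 = 49; r = 52.8 − 49 = 3.8
x=40: ŷ = 7 + 1.2·40 = 55; r = 51.2 − 55 = -3.8
x=45: ŷ = 7 + 1.2·45 = 61; r = 60.6 − 61 = -0.4
x=50: ŷ = 7 + 1.2·50 = 67; r = 64 − 67 = -3
x=55: ŷ = 7 + 1.2·55 = 73; r = 76.4 − 73 = 3.4
Signs: + − − − +
Runs: +×1, −×3, +×1 → 3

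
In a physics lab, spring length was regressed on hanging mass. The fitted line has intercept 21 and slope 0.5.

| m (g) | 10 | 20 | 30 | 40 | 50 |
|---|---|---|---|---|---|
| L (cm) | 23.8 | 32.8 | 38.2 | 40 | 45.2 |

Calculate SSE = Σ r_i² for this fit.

m=10: L̂ = 21 + 0.5·10 = 26; r = 23.8 − 26 = -2.2
m=20: L̂ = 21 + 0.5·20 = 31; r = 32.8 − 31 = 1.8
m=30: L̂ = 21 + 0.5·30 = 36; r = 38.2 − 36 = 2.2
m=40: L̂ = 21 + 0.5·40 = 41; r = 40 − 41 = -1
m=50: L̂ = 21 + 0.5·50 = 46; r = 45.2 − 46 = -0.8
SSE = 4.84 + 3.24 + 4.84 + 1 + 0.64 = 14.56

SSE = 14.56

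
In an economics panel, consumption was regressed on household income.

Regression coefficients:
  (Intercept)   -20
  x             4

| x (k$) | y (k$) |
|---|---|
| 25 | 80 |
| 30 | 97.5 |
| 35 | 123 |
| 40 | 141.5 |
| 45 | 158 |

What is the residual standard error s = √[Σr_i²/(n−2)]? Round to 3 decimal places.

x=25: ŷ = -20 + 4·25 = 80; r = 80 − 80 = 0
x=30: ŷ = -20 + 4·30 = 100; r = 97.5 − 100 = -2.5
x=35: ŷ = -20 + 4·35 = 120; r = 123 − 120 = 3
x=40: ŷ = -20 + 4·40 = 140; r = 141.5 − 140 = 1.5
x=45: ŷ = -20 + 4·45 = 160; r = 158 − 160 = -2
SSE = 0 + 6.25 + 9 + 2.25 + 4 = 21.5
s = √(21.5/3) = √7.16667 ≈ 2.677

s = 2.677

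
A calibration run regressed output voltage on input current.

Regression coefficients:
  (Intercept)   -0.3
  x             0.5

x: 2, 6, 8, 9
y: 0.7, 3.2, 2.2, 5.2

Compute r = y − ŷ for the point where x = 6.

r = 0.5

ŷ = -0.3 + 0.5·6 = 2.7
r = 3.2 − 2.7 = 0.5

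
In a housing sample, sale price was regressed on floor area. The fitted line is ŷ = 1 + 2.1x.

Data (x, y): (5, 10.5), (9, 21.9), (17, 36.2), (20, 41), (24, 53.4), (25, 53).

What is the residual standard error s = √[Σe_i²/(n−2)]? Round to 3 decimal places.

x=5: ŷ = 1 + 2.1·5 = 11.5; e = 10.5 − 11.5 = -1
x=9: ŷ = 1 + 2.1·9 = 19.9; e = 21.9 − 19.9 = 2
x=17: ŷ = 1 + 2.1·17 = 36.7; e = 36.2 − 36.7 = -0.5
x=20: ŷ = 1 + 2.1·20 = 43; e = 41 − 43 = -2
x=24: ŷ = 1 + 2.1·24 = 51.4; e = 53.4 − 51.4 = 2
x=25: ŷ = 1 + 2.1·25 = 53.5; e = 53 − 53.5 = -0.5
SSE = 1 + 4 + 0.25 + 4 + 4 + 0.25 = 13.5
s = √(13.5/4) = √3.375 ≈ 1.837

s = 1.837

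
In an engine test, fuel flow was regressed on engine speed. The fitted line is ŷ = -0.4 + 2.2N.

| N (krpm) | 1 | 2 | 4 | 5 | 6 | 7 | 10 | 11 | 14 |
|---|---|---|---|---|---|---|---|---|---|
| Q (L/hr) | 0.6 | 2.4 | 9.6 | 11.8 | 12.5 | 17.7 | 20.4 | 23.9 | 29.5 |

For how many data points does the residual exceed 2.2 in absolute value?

N=1: ŷ = -0.4 + 2.2·1 = 1.8; e = 0.6 − 1.8 = -1.2
N=2: ŷ = -0.4 + 2.2·2 = 4; e = 2.4 − 4 = -1.6
N=4: ŷ = -0.4 + 2.2·4 = 8.4; e = 9.6 − 8.4 = 1.2
N=5: ŷ = -0.4 + 2.2·5 = 10.6; e = 11.8 − 10.6 = 1.2
N=6: ŷ = -0.4 + 2.2·6 = 12.8; e = 12.5 − 12.8 = -0.3
N=7: ŷ = -0.4 + 2.2·7 = 15; e = 17.7 − 15 = 2.7
N=10: ŷ = -0.4 + 2.2·10 = 21.6; e = 20.4 − 21.6 = -1.2
N=11: ŷ = -0.4 + 2.2·11 = 23.8; e = 23.9 − 23.8 = 0.1
N=14: ŷ = -0.4 + 2.2·14 = 30.4; e = 29.5 − 30.4 = -0.9
|e| > 2.2: N=7 (|e|=2.7) → 1

1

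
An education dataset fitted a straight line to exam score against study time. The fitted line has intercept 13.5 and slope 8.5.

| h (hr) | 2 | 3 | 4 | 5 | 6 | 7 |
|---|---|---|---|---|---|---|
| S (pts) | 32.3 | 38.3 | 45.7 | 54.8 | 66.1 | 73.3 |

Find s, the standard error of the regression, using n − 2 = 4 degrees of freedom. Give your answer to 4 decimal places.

h=2: Ŝ = 13.5 + 8.5·2 = 30.5; e = 32.3 − 30.5 = 1.8
h=3: Ŝ = 13.5 + 8.5·3 = 39; e = 38.3 − 39 = -0.7
h=4: Ŝ = 13.5 + 8.5·4 = 47.5; e = 45.7 − 47.5 = -1.8
h=5: Ŝ = 13.5 + 8.5·5 = 56; e = 54.8 − 56 = -1.2
h=6: Ŝ = 13.5 + 8.5·6 = 64.5; e = 66.1 − 64.5 = 1.6
h=7: Ŝ = 13.5 + 8.5·7 = 73; e = 73.3 − 73 = 0.3
SSE = 3.24 + 0.49 + 3.24 + 1.44 + 2.56 + 0.09 = 11.06
s = √(11.06/4) = √2.765 ≈ 1.6628

s = 1.6628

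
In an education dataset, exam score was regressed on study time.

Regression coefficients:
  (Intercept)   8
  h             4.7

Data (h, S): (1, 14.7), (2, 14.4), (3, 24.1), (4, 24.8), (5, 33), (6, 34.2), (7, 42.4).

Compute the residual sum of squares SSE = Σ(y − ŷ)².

h=1: Ŝ = 8 + 4.7·1 = 12.7; r = 14.7 − 12.7 = 2
h=2: Ŝ = 8 + 4.7·2 = 17.4; r = 14.4 − 17.4 = -3
h=3: Ŝ = 8 + 4.7·3 = 22.1; r = 24.1 − 22.1 = 2
h=4: Ŝ = 8 + 4.7·4 = 26.8; r = 24.8 − 26.8 = -2
h=5: Ŝ = 8 + 4.7·5 = 31.5; r = 33 − 31.5 = 1.5
h=6: Ŝ = 8 + 4.7·6 = 36.2; r = 34.2 − 36.2 = -2
h=7: Ŝ = 8 + 4.7·7 = 40.9; r = 42.4 − 40.9 = 1.5
SSE = 4 + 9 + 4 + 4 + 2.25 + 4 + 2.25 = 29.5

SSE = 29.5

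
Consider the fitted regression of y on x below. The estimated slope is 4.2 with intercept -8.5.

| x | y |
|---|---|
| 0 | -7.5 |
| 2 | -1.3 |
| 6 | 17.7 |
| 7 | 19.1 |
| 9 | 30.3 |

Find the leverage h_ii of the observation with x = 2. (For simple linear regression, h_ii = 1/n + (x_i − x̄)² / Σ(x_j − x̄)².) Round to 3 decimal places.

h = 0.343

x̄ = (0 + 2 + 6 + 7 + 9)/5 = 4.8
Σ(x − x̄)² = 23.04 + 7.84 + 1.44 + 4.84 + 17.64 = 54.8
h = 1/5 + (-2.8)²/54.8 = 0.2 + 0.143066 = 0.343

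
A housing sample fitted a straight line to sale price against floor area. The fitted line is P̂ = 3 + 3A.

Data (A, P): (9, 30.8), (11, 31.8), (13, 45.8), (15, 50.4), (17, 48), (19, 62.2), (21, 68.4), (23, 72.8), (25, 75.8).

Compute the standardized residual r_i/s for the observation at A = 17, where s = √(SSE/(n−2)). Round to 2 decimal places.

-1.67

A=9: P̂ = 3 + 3·9 = 30; r = 30.8 − 30 = 0.8
A=11: P̂ = 3 + 3·11 = 36; r = 31.8 − 36 = -4.2
A=13: P̂ = 3 + 3·13 = 42; r = 45.8 − 42 = 3.8
A=15: P̂ = 3 + 3·15 = 48; r = 50.4 − 48 = 2.4
A=17: P̂ = 3 + 3·17 = 54; r = 48 − 54 = -6
A=19: P̂ = 3 + 3·19 = 60; r = 62.2 − 60 = 2.2
A=21: P̂ = 3 + 3·21 = 66; r = 68.4 − 66 = 2.4
A=23: P̂ = 3 + 3·23 = 72; r = 72.8 − 72 = 0.8
A=25: P̂ = 3 + 3·25 = 78; r = 75.8 − 78 = -2.2
SSE = 0.64 + 17.64 + 14.44 + 5.76 + 36 + 4.84 + 5.76 + 0.64 + 4.84 = 90.56
s = √(90.56/7) = 3.59682
r/s = -6 / 3.59682 = -1.67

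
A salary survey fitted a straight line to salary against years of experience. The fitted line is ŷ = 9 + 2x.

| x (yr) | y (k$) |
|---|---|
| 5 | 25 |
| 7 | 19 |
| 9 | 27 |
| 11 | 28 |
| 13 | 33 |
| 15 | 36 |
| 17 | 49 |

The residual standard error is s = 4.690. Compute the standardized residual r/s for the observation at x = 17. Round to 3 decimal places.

ŷ = 9 + 2·17 = 43
r = 49 − 43 = 6
r/s = 6 / 4.690 = 1.279

1.279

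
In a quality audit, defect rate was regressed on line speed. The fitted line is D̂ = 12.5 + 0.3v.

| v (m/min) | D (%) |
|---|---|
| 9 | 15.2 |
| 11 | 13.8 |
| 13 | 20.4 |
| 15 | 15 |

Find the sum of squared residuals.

v=9: D̂ = 12.5 + 0.3·9 = 15.2; r = 15.2 − 15.2 = 0
v=11: D̂ = 12.5 + 0.3·11 = 15.8; r = 13.8 − 15.8 = -2
v=13: D̂ = 12.5 + 0.3·13 = 16.4; r = 20.4 − 16.4 = 4
v=15: D̂ = 12.5 + 0.3·15 = 17; r = 15 − 17 = -2
SSE = 0 + 4 + 16 + 4 = 24

SSE = 24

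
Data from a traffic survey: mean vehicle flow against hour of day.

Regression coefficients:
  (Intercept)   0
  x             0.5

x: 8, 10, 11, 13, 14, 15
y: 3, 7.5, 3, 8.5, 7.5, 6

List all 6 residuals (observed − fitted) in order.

x=8: ŷ = 0.5·8 = 4; e = 3 − 4 = -1
x=10: ŷ = 0.5·10 = 5; e = 7.5 − 5 = 2.5
x=11: ŷ = 0.5·11 = 5.5; e = 3 − 5.5 = -2.5
x=13: ŷ = 0.5·13 = 6.5; e = 8.5 − 6.5 = 2
x=14: ŷ = 0.5·14 = 7; e = 7.5 − 7 = 0.5
x=15: ŷ = 0.5·15 = 7.5; e = 6 − 7.5 = -1.5

-1, 2.5, -2.5, 2, 0.5, -1.5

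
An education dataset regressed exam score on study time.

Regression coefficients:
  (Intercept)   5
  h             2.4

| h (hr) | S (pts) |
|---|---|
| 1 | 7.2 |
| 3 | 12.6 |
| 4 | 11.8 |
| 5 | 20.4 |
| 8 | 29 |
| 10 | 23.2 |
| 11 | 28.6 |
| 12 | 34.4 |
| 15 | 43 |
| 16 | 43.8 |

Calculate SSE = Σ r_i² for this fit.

SSE = 88.64

h=1: Ŝ = 5 + 2.4·1 = 7.4; r = 7.2 − 7.4 = -0.2
h=3: Ŝ = 5 + 2.4·3 = 12.2; r = 12.6 − 12.2 = 0.4
h=4: Ŝ = 5 + 2.4·4 = 14.6; r = 11.8 − 14.6 = -2.8
h=5: Ŝ = 5 + 2.4·5 = 17; r = 20.4 − 17 = 3.4
h=8: Ŝ = 5 + 2.4·8 = 24.2; r = 29 − 24.2 = 4.8
h=10: Ŝ = 5 + 2.4·10 = 29; r = 23.2 − 29 = -5.8
h=11: Ŝ = 5 + 2.4·11 = 31.4; r = 28.6 − 31.4 = -2.8
h=12: Ŝ = 5 + 2.4·12 = 33.8; r = 34.4 − 33.8 = 0.6
h=15: Ŝ = 5 + 2.4·15 = 41; r = 43 − 41 = 2
h=16: Ŝ = 5 + 2.4·16 = 43.4; r = 43.8 − 43.4 = 0.4
SSE = 0.04 + 0.16 + 7.84 + 11.56 + 23.04 + 33.64 + 7.84 + 0.36 + 4 + 0.16 = 88.64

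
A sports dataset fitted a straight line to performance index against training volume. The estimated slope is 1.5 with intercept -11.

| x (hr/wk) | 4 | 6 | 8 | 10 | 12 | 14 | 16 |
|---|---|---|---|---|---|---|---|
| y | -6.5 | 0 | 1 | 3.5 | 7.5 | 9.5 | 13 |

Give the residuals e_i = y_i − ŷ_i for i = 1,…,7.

-1.5, 2, 0, -0.5, 0.5, -0.5, 0

x=4: ŷ = -11 + 1.5·4 = -5; e = -6.5 − (-5) = -1.5
x=6: ŷ = -11 + 1.5·6 = -2; e = 0 − (-2) = 2
x=8: ŷ = -11 + 1.5·8 = 1; e = 1 − 1 = 0
x=10: ŷ = -11 + 1.5·10 = 4; e = 3.5 − 4 = -0.5
x=12: ŷ = -11 + 1.5·12 = 7; e = 7.5 − 7 = 0.5
x=14: ŷ = -11 + 1.5·14 = 10; e = 9.5 − 10 = -0.5
x=16: ŷ = -11 + 1.5·16 = 13; e = 13 − 13 = 0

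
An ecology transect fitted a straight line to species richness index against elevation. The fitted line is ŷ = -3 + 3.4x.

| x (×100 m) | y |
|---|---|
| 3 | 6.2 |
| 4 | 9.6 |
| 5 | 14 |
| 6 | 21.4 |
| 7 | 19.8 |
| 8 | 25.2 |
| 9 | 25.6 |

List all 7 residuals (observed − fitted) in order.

-1, -1, 0, 4, -1, 1, -2

x=3: ŷ = -3 + 3.4·3 = 7.2; r = 6.2 − 7.2 = -1
x=4: ŷ = -3 + 3.4·4 = 10.6; r = 9.6 − 10.6 = -1
x=5: ŷ = -3 + 3.4·5 = 14; r = 14 − 14 = 0
x=6: ŷ = -3 + 3.4·6 = 17.4; r = 21.4 − 17.4 = 4
x=7: ŷ = -3 + 3.4·7 = 20.8; r = 19.8 − 20.8 = -1
x=8: ŷ = -3 + 3.4·8 = 24.2; r = 25.2 − 24.2 = 1
x=9: ŷ = -3 + 3.4·9 = 27.6; r = 25.6 − 27.6 = -2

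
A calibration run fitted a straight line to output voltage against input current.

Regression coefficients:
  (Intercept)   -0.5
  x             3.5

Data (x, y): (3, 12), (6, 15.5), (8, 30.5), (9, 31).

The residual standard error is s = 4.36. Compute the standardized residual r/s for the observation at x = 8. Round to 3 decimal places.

0.688

ŷ = -0.5 + 3.5·8 = 27.5
r = 30.5 − 27.5 = 3
r/s = 3 / 4.36 = 0.688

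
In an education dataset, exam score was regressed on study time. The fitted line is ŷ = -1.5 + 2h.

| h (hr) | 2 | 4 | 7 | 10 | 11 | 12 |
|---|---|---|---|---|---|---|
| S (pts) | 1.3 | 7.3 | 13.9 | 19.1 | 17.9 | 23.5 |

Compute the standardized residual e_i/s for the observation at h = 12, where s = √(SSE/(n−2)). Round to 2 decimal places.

h=2: ŷ = -1.5 + 2·2 = 2.5; e = 1.3 − 2.5 = -1.2
h=4: ŷ = -1.5 + 2·4 = 6.5; e = 7.3 − 6.5 = 0.8
h=7: ŷ = -1.5 + 2·7 = 12.5; e = 13.9 − 12.5 = 1.4
h=10: ŷ = -1.5 + 2·10 = 18.5; e = 19.1 − 18.5 = 0.6
h=11: ŷ = -1.5 + 2·11 = 20.5; e = 17.9 − 20.5 = -2.6
h=12: ŷ = -1.5 + 2·12 = 22.5; e = 23.5 − 22.5 = 1
SSE = 1.44 + 0.64 + 1.96 + 0.36 + 6.76 + 1 = 12.16
s = √(12.16/4) = 1.74356
e/s = 1 / 1.74356 = 0.57

0.57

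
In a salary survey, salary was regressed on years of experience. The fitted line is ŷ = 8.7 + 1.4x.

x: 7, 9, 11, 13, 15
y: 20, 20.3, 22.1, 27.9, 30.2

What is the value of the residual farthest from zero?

e = -2

x=7: ŷ = 8.7 + 1.4·7 = 18.5; e = 20 − 18.5 = 1.5
x=9: ŷ = 8.7 + 1.4·9 = 21.3; e = 20.3 − 21.3 = -1
x=11: ŷ = 8.7 + 1.4·11 = 24.1; e = 22.1 − 24.1 = -2
x=13: ŷ = 8.7 + 1.4·13 = 26.9; e = 27.9 − 26.9 = 1
x=15: ŷ = 8.7 + 1.4·15 = 29.7; e = 30.2 − 29.7 = 0.5
Largest |e| is 2 at x = 11, residual -2.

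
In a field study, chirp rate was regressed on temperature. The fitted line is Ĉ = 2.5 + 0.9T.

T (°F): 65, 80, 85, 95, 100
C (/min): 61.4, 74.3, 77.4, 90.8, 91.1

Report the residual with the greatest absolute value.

T=65: Ĉ = 2.5 + 0.9·65 = 61; r = 61.4 − 61 = 0.4
T=80: Ĉ = 2.5 + 0.9·80 = 74.5; r = 74.3 − 74.5 = -0.2
T=85: Ĉ = 2.5 + 0.9·85 = 79; r = 77.4 − 79 = -1.6
T=95: Ĉ = 2.5 + 0.9·95 = 88; r = 90.8 − 88 = 2.8
T=100: Ĉ = 2.5 + 0.9·100 = 92.5; r = 91.1 − 92.5 = -1.4
Largest |r| is 2.8 at T = 95, residual 2.8.

r = 2.8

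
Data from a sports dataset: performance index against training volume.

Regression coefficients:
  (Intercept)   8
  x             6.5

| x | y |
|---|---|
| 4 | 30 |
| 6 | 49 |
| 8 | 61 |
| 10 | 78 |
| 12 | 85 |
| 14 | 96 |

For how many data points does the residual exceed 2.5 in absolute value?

3

x=4: ŷ = 8 + 6.5·4 = 34; r = 30 − 34 = -4
x=6: ŷ = 8 + 6.5·6 = 47; r = 49 − 47 = 2
x=8: ŷ = 8 + 6.5·8 = 60; r = 61 − 60 = 1
x=10: ŷ = 8 + 6.5·10 = 73; r = 78 − 73 = 5
x=12: ŷ = 8 + 6.5·12 = 86; r = 85 − 86 = -1
x=14: ŷ = 8 + 6.5·14 = 99; r = 96 − 99 = -3
|r| > 2.5: x=4 (|r|=4), x=10 (|r|=5), x=14 (|r|=3) → 3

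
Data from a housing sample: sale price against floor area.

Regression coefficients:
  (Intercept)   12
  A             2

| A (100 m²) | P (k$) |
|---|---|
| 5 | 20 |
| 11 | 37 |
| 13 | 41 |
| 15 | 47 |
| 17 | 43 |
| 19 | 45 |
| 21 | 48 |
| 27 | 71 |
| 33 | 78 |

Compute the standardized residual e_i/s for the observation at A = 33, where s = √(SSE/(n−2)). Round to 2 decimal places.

0.00

A=5: ŷ = 12 + 2·5 = 22; e = 20 − 22 = -2
A=11: ŷ = 12 + 2·11 = 34; e = 37 − 34 = 3
A=13: ŷ = 12 + 2·13 = 38; e = 41 − 38 = 3
A=15: ŷ = 12 + 2·15 = 42; e = 47 − 42 = 5
A=17: ŷ = 12 + 2·17 = 46; e = 43 − 46 = -3
A=19: ŷ = 12 + 2·19 = 50; e = 45 − 50 = -5
A=21: ŷ = 12 + 2·21 = 54; e = 48 − 54 = -6
A=27: ŷ = 12 + 2·27 = 66; e = 71 − 66 = 5
A=33: ŷ = 12 + 2·33 = 78; e = 78 − 78 = 0
SSE = 4 + 9 + 9 + 25 + 9 + 25 + 36 + 25 + 0 = 142
s = √(142/7) = 4.50397
e/s = 0 / 4.50397 = 0.00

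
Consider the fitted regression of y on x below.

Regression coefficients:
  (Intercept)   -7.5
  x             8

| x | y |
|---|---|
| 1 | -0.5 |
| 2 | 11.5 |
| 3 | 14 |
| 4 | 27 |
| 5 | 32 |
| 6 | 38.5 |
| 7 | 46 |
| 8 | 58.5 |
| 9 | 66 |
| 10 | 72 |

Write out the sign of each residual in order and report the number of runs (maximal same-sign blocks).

7 runs

x=1: ŷ = -7.5 + 8·1 = 0.5; e = -0.5 − 0.5 = -1
x=2: ŷ = -7.5 + 8·2 = 8.5; e = 11.5 − 8.5 = 3
x=3: ŷ = -7.5 + 8·3 = 16.5; e = 14 − 16.5 = -2.5
x=4: ŷ = -7.5 + 8·4 = 24.5; e = 27 − 24.5 = 2.5
x=5: ŷ = -7.5 + 8·5 = 32.5; e = 32 − 32.5 = -0.5
x=6: ŷ = -7.5 + 8·6 = 40.5; e = 38.5 − 40.5 = -2
x=7: ŷ = -7.5 + 8·7 = 48.5; e = 46 − 48.5 = -2.5
x=8: ŷ = -7.5 + 8·8 = 56.5; e = 58.5 − 56.5 = 2
x=9: ŷ = -7.5 + 8·9 = 64.5; e = 66 − 64.5 = 1.5
x=10: ŷ = -7.5 + 8·10 = 72.5; e = 72 − 72.5 = -0.5
Signs: − + − + − − − + + −
Runs: −×1, +×1, −×1, +×1, −×3, +×2, −×1 → 7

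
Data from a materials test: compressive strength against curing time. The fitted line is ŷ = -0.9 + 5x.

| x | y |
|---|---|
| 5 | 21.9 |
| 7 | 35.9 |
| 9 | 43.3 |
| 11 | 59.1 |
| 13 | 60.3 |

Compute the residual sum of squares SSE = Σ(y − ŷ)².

SSE = 48.16

x=5: ŷ = -0.9 + 5·5 = 24.1; r = 21.9 − 24.1 = -2.2
x=7: ŷ = -0.9 + 5·7 = 34.1; r = 35.9 − 34.1 = 1.8
x=9: ŷ = -0.9 + 5·9 = 44.1; r = 43.3 − 44.1 = -0.8
x=11: ŷ = -0.9 + 5·11 = 54.1; r = 59.1 − 54.1 = 5
x=13: ŷ = -0.9 + 5·13 = 64.1; r = 60.3 − 64.1 = -3.8
SSE = 4.84 + 3.24 + 0.64 + 25 + 14.44 = 48.16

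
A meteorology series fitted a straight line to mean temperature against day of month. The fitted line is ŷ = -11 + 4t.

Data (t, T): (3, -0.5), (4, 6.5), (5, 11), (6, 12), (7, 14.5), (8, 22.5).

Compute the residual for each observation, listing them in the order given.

t=3: ŷ = -11 + 4·3 = 1; r = -0.5 − 1 = -1.5
t=4: ŷ = -11 + 4·4 = 5; r = 6.5 − 5 = 1.5
t=5: ŷ = -11 + 4·5 = 9; r = 11 − 9 = 2
t=6: ŷ = -11 + 4·6 = 13; r = 12 − 13 = -1
t=7: ŷ = -11 + 4·7 = 17; r = 14.5 − 17 = -2.5
t=8: ŷ = -11 + 4·8 = 21; r = 22.5 − 21 = 1.5

-1.5, 1.5, 2, -1, -2.5, 1.5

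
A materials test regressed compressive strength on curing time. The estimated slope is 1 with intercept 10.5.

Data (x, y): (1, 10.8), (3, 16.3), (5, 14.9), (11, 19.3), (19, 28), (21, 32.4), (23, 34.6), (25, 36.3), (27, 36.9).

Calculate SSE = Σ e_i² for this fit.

SSE = 18.8

x=1: ŷ = 10.5 + 1 = 11.5; e = 10.8 − 11.5 = -0.7
x=3: ŷ = 10.5 + 3 = 13.5; e = 16.3 − 13.5 = 2.8
x=5: ŷ = 10.5 + 5 = 15.5; e = 14.9 − 15.5 = -0.6
x=11: ŷ = 10.5 + 11 = 21.5; e = 19.3 − 21.5 = -2.2
x=19: ŷ = 10.5 + 19 = 29.5; e = 28 − 29.5 = -1.5
x=21: ŷ = 10.5 + 21 = 31.5; e = 32.4 − 31.5 = 0.9
x=23: ŷ = 10.5 + 23 = 33.5; e = 34.6 − 33.5 = 1.1
x=25: ŷ = 10.5 + 25 = 35.5; e = 36.3 − 35.5 = 0.8
x=27: ŷ = 10.5 + 27 = 37.5; e = 36.9 − 37.5 = -0.6
SSE = 0.49 + 7.84 + 0.36 + 4.84 + 2.25 + 0.81 + 1.21 + 0.64 + 0.36 = 18.8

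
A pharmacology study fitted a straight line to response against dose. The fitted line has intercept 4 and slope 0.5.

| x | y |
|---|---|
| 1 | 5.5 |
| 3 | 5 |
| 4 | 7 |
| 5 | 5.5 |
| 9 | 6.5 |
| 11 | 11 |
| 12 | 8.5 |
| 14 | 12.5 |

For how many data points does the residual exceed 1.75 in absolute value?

1

x=1: ŷ = 4 + 0.5·1 = 4.5; r = 5.5 − 4.5 = 1
x=3: ŷ = 4 + 0.5·3 = 5.5; r = 5 − 5.5 = -0.5
x=4: ŷ = 4 + 0.5·4 = 6; r = 7 − 6 = 1
x=5: ŷ = 4 + 0.5·5 = 6.5; r = 5.5 − 6.5 = -1
x=9: ŷ = 4 + 0.5·9 = 8.5; r = 6.5 − 8.5 = -2
x=11: ŷ = 4 + 0.5·11 = 9.5; r = 11 − 9.5 = 1.5
x=12: ŷ = 4 + 0.5·12 = 10; r = 8.5 − 10 = -1.5
x=14: ŷ = 4 + 0.5·14 = 11; r = 12.5 − 11 = 1.5
|r| > 1.75: x=9 (|r|=2) → 1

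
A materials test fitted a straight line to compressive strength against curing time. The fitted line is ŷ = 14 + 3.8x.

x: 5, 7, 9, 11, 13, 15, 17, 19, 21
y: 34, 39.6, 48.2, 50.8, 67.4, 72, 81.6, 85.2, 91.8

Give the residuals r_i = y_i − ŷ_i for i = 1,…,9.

1, -1, 0, -5, 4, 1, 3, -1, -2

x=5: ŷ = 14 + 3.8·5 = 33; r = 34 − 33 = 1
x=7: ŷ = 14 + 3.8·7 = 40.6; r = 39.6 − 40.6 = -1
x=9: ŷ = 14 + 3.8·9 = 48.2; r = 48.2 − 48.2 = 0
x=11: ŷ = 14 + 3.8·11 = 55.8; r = 50.8 − 55.8 = -5
x=13: ŷ = 14 + 3.8·13 = 63.4; r = 67.4 − 63.4 = 4
x=15: ŷ = 14 + 3.8·15 = 71; r = 72 − 71 = 1
x=17: ŷ = 14 + 3.8·17 = 78.6; r = 81.6 − 78.6 = 3
x=19: ŷ = 14 + 3.8·19 = 86.2; r = 85.2 − 86.2 = -1
x=21: ŷ = 14 + 3.8·21 = 93.8; r = 91.8 − 93.8 = -2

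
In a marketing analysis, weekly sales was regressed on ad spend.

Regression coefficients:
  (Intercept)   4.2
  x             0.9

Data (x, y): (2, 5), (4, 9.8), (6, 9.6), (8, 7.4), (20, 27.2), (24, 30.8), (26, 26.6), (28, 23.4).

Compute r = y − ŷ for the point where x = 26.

ŷ = 4.2 + 0.9·26 = 27.6
r = 26.6 − 27.6 = -1

r = -1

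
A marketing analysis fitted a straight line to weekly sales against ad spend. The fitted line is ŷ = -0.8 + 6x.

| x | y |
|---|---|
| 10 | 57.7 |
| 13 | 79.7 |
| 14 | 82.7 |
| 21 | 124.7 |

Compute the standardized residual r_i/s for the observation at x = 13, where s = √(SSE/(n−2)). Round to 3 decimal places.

1.179

x=10: ŷ = -0.8 + 6·10 = 59.2; r = 57.7 − 59.2 = -1.5
x=13: ŷ = -0.8 + 6·13 = 77.2; r = 79.7 − 77.2 = 2.5
x=14: ŷ = -0.8 + 6·14 = 83.2; r = 82.7 − 83.2 = -0.5
x=21: ŷ = -0.8 + 6·21 = 125.2; r = 124.7 − 125.2 = -0.5
SSE = 2.25 + 6.25 + 0.25 + 0.25 = 9
s = √(9/2) = 2.12132
r/s = 2.5 / 2.12132 = 1.179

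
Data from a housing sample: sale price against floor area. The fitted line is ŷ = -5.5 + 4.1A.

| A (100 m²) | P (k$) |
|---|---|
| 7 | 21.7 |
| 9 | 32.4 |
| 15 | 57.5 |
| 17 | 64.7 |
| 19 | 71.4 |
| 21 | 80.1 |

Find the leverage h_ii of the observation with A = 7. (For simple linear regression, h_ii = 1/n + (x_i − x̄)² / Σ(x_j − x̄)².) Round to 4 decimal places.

Ā = (7 + 9 + 15 + 17 + 19 + 21)/6 = 14.6667
Σ(A − Ā)² = 58.7778 + 32.1111 + 0.111111 + 5.44444 + 18.7778 + 40.1111 = 155.333
h = 1/6 + (-7.66667)²/155.333 = 0.166667 + 0.378398 = 0.5451

h = 0.5451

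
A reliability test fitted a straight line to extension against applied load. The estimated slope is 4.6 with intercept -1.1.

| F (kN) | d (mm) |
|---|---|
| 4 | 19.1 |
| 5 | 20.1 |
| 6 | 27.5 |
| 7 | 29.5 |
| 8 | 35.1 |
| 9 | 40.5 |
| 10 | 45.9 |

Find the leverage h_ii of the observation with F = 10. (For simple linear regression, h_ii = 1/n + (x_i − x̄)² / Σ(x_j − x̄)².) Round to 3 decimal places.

h = 0.464

F̄ = (4 + 5 + 6 + 7 + 8 + 9 + 10)/7 = 7
Σ(F − F̄)² = 9 + 4 + 1 + 0 + 1 + 4 + 9 = 28
h = 1/7 + (3)²/28 = 0.142857 + 0.321429 = 0.464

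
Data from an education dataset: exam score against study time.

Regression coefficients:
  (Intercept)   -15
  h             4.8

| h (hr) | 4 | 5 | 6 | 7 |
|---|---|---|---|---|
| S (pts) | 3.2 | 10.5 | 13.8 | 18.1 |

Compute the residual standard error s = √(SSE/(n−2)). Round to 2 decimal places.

h=4: Ŝ = -15 + 4.8·4 = 4.2; r = 3.2 − 4.2 = -1
h=5: Ŝ = -15 + 4.8·5 = 9; r = 10.5 − 9 = 1.5
h=6: Ŝ = -15 + 4.8·6 = 13.8; r = 13.8 − 13.8 = 0
h=7: Ŝ = -15 + 4.8·7 = 18.6; r = 18.1 − 18.6 = -0.5
SSE = 1 + 2.25 + 0 + 0.25 = 3.5
s = √(3.5/2) = √1.75 ≈ 1.32

s = 1.32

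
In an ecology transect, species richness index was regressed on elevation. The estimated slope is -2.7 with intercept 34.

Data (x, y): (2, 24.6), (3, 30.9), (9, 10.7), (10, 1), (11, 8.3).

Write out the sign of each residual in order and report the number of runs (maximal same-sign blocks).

x=2: ŷ = 34 − 2.7·2 = 28.6; r = 24.6 − 28.6 = -4
x=3: ŷ = 34 − 2.7·3 = 25.9; r = 30.9 − 25.9 = 5
x=9: ŷ = 34 − 2.7·9 = 9.7; r = 10.7 − 9.7 = 1
x=10: ŷ = 34 − 2.7·10 = 7; r = 1 − 7 = -6
x=11: ŷ = 34 − 2.7·11 = 4.3; r = 8.3 − 4.3 = 4
Signs: − + + − +
Runs: −×1, +×2, −×1, +×1 → 4

4 runs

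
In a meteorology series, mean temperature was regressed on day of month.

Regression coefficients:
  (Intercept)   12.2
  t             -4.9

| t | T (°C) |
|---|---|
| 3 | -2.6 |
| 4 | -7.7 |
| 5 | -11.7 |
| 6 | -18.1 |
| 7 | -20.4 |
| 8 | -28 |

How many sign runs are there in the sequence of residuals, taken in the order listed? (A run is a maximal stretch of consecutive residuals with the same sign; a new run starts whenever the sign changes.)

t=3: T̂ = 12.2 − 4.9·3 = -2.5; r = -2.6 − (-2.5) = -0.1
t=4: T̂ = 12.2 − 4.9·4 = -7.4; r = -7.7 − (-7.4) = -0.3
t=5: T̂ = 12.2 − 4.9·5 = -12.3; r = -11.7 − (-12.3) = 0.6
t=6: T̂ = 12.2 − 4.9·6 = -17.2; r = -18.1 − (-17.2) = -0.9
t=7: T̂ = 12.2 − 4.9·7 = -22.1; r = -20.4 − (-22.1) = 1.7
t=8: T̂ = 12.2 − 4.9·8 = -27; r = -28 − (-27) = -1
Signs: − − + − + −
Runs: −×2, +×1, −×1, +×1, −×1 → 5

5 runs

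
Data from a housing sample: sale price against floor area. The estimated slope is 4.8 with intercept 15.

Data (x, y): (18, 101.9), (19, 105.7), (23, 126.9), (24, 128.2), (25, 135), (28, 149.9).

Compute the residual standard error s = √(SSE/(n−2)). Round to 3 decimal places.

x=18: ŷ = 15 + 4.8·18 = 101.4; e = 101.9 − 101.4 = 0.5
x=19: ŷ = 15 + 4.8·19 = 106.2; e = 105.7 − 106.2 = -0.5
x=23: ŷ = 15 + 4.8·23 = 125.4; e = 126.9 − 125.4 = 1.5
x=24: ŷ = 15 + 4.8·24 = 130.2; e = 128.2 − 130.2 = -2
x=25: ŷ = 15 + 4.8·25 = 135; e = 135 − 135 = 0
x=28: ŷ = 15 + 4.8·28 = 149.4; e = 149.9 − 149.4 = 0.5
SSE = 0.25 + 0.25 + 2.25 + 4 + 0 + 0.25 = 7
s = √(7/4) = √1.75 ≈ 1.323

s = 1.323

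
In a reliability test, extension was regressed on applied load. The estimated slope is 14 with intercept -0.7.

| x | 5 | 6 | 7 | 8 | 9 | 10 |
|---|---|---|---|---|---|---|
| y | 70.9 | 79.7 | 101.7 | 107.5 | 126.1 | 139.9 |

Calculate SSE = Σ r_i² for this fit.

SSE = 50.32

x=5: ŷ = -0.7 + 14·5 = 69.3; r = 70.9 − 69.3 = 1.6
x=6: ŷ = -0.7 + 14·6 = 83.3; r = 79.7 − 83.3 = -3.6
x=7: ŷ = -0.7 + 14·7 = 97.3; r = 101.7 − 97.3 = 4.4
x=8: ŷ = -0.7 + 14·8 = 111.3; r = 107.5 − 111.3 = -3.8
x=9: ŷ = -0.7 + 14·9 = 125.3; r = 126.1 − 125.3 = 0.8
x=10: ŷ = -0.7 + 14·10 = 139.3; r = 139.9 − 139.3 = 0.6
SSE = 2.56 + 12.96 + 19.36 + 14.44 + 0.64 + 0.36 = 50.32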